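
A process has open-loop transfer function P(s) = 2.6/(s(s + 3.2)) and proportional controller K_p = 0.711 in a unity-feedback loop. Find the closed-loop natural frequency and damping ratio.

With unity feedback the closed-loop characteristic equation is s² + 3.2s + 0.711·2.6 = s² + 3.2s + 1.849 = 0.
Matching s² + 2ζω_n s + ω_n²: ω_n = √1.849 = 1.36 rad/s and 2ζω_n = 3.2, so ζ = 3.2/(2·1.36) = 1.18.

ω_n = 1.36 rad/s, ζ = 1.18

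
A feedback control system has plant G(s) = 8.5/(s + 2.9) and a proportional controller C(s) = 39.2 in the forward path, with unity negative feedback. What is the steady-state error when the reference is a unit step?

0.00863

The loop is type 0. Static position error constant K_pos = C(0)·G(0) = 39.2·2.931 = 114.9.
Steady-state error to a unit step: e_ss = 1/(1+K_pos) = 1/115.9 = 0.00863.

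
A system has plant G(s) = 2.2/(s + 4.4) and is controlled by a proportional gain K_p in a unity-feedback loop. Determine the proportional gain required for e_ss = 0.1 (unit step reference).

Steady-state error for a unit step on this type-0 loop is 1/(1 + K_p·G(0)).
G(0) = 0.5. Require 1/(1 + K_p·0.5) = 0.1, so 1 + 0.5·K_p = 10.
K_p = (10 − 1)/0.5 = 18.

K_p = 18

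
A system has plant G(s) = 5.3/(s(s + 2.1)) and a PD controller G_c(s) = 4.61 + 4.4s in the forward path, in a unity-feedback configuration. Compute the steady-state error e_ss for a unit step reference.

0

The open loop G_c(s)G(s) has a pole at the origin (type 1), so the static position error constant is infinite and e_ss = 1/(1+∞) = 0.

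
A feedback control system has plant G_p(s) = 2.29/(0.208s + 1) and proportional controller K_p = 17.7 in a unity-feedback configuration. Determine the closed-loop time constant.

Closed loop: T(s) = K_p·G_p/(1+K_p·G_p) = 40.53/(0.208s + 1 + 40.53), with pole at s = −(1 + 40.53)/0.208 = −199.7.
Closed-loop time constant τ = 1/199.7 = 0.00501 s.

τ = 0.00501 s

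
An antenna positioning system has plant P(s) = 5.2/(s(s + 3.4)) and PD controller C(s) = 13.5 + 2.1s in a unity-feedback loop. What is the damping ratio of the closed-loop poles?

ζ = 0.855

Forward path: (13.5 + 2.1s)·5.2/(s(s+3.4)). The closed-loop characteristic equation is s² + (3.4 + 5.2·2.1)s + 5.2·13.5 = 0.
That is s² + 14.32s + 70.2 = 0, so ω_n = 8.379 rad/s and ζ = 14.32/(2·8.379) = 0.8546.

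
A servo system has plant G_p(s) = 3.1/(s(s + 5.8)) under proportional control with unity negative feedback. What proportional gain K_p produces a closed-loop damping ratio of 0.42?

K_p = 15.4

Closed-loop characteristic equation: s² + 5.8s + K_p·3.1 = 0.
So ω_n = √(3.1K_p) and 2ζω_n = 5.8, giving ζ = 5.8/(2√(3.1K_p)).
Setting ζ = 0.42: √(3.1K_p) = 5.8/(2·0.42) = 6.905, so K_p = 47.68/3.1 = 15.4.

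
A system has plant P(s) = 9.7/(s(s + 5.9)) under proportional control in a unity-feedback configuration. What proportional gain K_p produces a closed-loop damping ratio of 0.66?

K_p = 2.06

Closed-loop characteristic equation: s² + 5.9s + K_p·9.7 = 0.
So ω_n = √(9.7K_p) and 2ζω_n = 5.9, giving ζ = 5.9/(2√(9.7K_p)).
Setting ζ = 0.66: √(9.7K_p) = 5.9/(2·0.66) = 4.47, so K_p = 19.98/9.7 = 2.06.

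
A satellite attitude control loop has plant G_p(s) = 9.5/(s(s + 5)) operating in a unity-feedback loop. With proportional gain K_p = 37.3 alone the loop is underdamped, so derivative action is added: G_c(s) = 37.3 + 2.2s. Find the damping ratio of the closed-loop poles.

ζ = 0.688

Forward path: (37.3 + 2.2s)·9.5/(s(s+5)). The closed-loop characteristic equation is s² + (5 + 9.5·2.2)s + 9.5·37.3 = 0.
That is s² + 25.9s + 354.3 = 0, so ω_n = 18.82 rad/s and ζ = 25.9/(2·18.82) = 0.6879.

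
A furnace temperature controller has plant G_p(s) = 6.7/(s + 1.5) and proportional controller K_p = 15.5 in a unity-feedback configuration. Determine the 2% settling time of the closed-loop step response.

Closed-loop transfer function: T(s) = K_p·G_p(s)/(1 + K_p·G_p(s)) = 103.9/(s + 1.5 + 103.9) = 103.9/(s + 105.4).
Time constant τ = 1/105.4 = 0.009492 s, so the 2% settling time is about 4τ = 0.038 s.

T_s ≈ 0.038 s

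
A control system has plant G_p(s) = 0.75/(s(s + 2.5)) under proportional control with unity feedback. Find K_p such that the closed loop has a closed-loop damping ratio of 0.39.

K_p = 13.7

Closed-loop characteristic equation: s² + 2.5s + K_p·0.75 = 0.
So ω_n = √(0.75K_p) and 2ζω_n = 2.5, giving ζ = 2.5/(2√(0.75K_p)).
Setting ζ = 0.39: √(0.75K_p) = 2.5/(2·0.39) = 3.205, so K_p = 10.27/0.75 = 13.7.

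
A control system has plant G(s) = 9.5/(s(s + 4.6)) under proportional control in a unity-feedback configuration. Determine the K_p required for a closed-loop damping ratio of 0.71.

K_p = 1.1

Closed-loop characteristic equation: s² + 4.6s + K_p·9.5 = 0.
So ω_n = √(9.5K_p) and 2ζω_n = 4.6, giving ζ = 4.6/(2√(9.5K_p)).
Setting ζ = 0.71: √(9.5K_p) = 4.6/(2·0.71) = 3.239, so K_p = 10.49/9.5 = 1.1.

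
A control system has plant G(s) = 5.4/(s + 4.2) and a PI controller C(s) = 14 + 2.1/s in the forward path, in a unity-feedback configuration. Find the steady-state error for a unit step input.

0

The open loop C(s)G(s) has a pole at the origin (type 1), so the static position error constant is infinite and e_ss = 1/(1+∞) = 0.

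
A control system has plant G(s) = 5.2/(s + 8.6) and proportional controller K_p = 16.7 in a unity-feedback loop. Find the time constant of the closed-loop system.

τ = 0.0105 s

Closed-loop transfer function: T(s) = K_p·G(s)/(1 + K_p·G(s)) = 86.84/(s + 8.6 + 86.84) = 86.84/(s + 95.44).
Time constant τ = 1/95.44 = 0.0105 s.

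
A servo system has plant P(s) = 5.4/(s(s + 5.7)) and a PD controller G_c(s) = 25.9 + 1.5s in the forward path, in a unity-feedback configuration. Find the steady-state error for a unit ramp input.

0.0408

The loop has one pole at the origin (type 1). Velocity error constant K_v = lim_{s→0} s·G_c(s)P(s) = 25.9·5.4/5.7 = 24.54.
Steady-state error to a unit ramp: e_ss = 1/K_v = 0.0408.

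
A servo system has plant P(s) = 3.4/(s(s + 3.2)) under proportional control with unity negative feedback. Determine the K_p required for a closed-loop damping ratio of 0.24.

Closed-loop characteristic equation: s² + 3.2s + K_p·3.4 = 0.
So ω_n = √(3.4K_p) and 2ζω_n = 3.2, giving ζ = 3.2/(2√(3.4K_p)).
Setting ζ = 0.24: √(3.4K_p) = 3.2/(2·0.24) = 6.667, so K_p = 44.44/3.4 = 13.1.

K_p = 13.1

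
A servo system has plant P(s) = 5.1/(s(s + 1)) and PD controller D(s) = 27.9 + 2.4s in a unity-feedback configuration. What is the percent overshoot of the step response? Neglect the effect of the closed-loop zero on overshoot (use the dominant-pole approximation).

12.3%

Forward path: (27.9 + 2.4s)·5.1/(s(s+1)). The closed-loop characteristic equation is s² + (1 + 5.1·2.4)s + 5.1·27.9 = 0.
That is s² + 13.24s + 142.3 = 0, so ω_n = 11.93 rad/s and ζ = 13.24/(2·11.93) = 0.555.
%OS = 100·exp(−πζ/√(1−ζ²)) = 12.3%.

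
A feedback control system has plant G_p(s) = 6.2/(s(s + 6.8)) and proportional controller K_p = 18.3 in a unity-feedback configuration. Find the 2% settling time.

The closed-loop denominator s² + 6.8s + 113.5 gives ω_n = √113.5 = 10.65 and ζ = 6.8/(2ω_n) = 0.3192.
2% settling time T_s ≈ 4/(ζω_n) = 4/3.4 = 1.18 s.

T_s ≈ 1.18 s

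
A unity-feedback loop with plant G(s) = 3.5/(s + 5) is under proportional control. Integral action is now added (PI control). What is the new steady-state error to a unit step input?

The integrator makes K_pos = lim_{s→0} C(s)G(s) infinite, so e_ss = 1/(1+K_pos) = 0.

0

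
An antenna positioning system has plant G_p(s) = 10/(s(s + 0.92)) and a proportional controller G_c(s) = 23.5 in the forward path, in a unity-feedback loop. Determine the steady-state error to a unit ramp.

The loop has one pole at the origin (type 1). Velocity error constant K_v = lim_{s→0} s·G_c(s)G_p(s) = 23.5·10/0.92 = 255.4.
Steady-state error to a unit ramp: e_ss = 1/K_v = 0.00391.

0.00391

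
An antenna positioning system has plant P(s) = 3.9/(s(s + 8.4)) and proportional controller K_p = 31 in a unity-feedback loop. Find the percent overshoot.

The closed-loop denominator s² + 8.4s + 120.9 gives ω_n = √120.9 = 11 and ζ = 8.4/(2ω_n) = 0.382.
%OS = 100·exp(−πζ/√(1−ζ²)) = 100·exp(−π·0.382/√0.8541) = 27.3%.

27.3%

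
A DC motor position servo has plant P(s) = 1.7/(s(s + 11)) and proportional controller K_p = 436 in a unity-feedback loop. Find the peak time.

The closed-loop denominator s² + 11s + 741.2 gives ω_n = √741.2 = 27.22 and ζ = 11/(2ω_n) = 0.202.
Damped frequency ω_d = ω_n√(1−ζ²) = 26.66 rad/s, so peak time T_p = π/ω_d = 0.118 s.

T_p = 0.118 s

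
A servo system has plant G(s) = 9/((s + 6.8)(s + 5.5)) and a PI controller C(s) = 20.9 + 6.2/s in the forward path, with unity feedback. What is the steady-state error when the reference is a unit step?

0

The open loop C(s)G(s) has a pole at the origin (type 1), so the static position error constant is infinite and e_ss = 1/(1+∞) = 0.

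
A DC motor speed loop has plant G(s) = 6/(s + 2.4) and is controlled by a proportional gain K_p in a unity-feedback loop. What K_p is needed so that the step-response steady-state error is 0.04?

For a type-0 loop with proportional control, e_ss = 1/(1 + K_p·G(0)).
G(0) = 2.5. Require 1/(1 + K_p·2.5) = 0.04, so 1 + 2.5·K_p = 25.
K_p = (25 − 1)/2.5 = 9.6.

K_p = 9.6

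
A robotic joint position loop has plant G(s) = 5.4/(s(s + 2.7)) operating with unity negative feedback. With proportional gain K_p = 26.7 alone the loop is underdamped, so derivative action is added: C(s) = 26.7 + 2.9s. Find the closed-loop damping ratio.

ζ = 0.765

Forward path: (26.7 + 2.9s)·5.4/(s(s+2.7)). The closed-loop characteristic equation is s² + (2.7 + 5.4·2.9)s + 5.4·26.7 = 0.
That is s² + 18.36s + 144.2 = 0, so ω_n = 12.01 rad/s and ζ = 18.36/(2·12.01) = 0.7645.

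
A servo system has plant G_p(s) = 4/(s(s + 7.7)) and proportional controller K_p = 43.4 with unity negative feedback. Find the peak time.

From 1 + K_pG_p(s) = 0: s² + 7.7s + 173.6 = 0 ⇒ ω_n = 13.18, ζ = 0.2922.
Damped frequency ω_d = ω_n√(1−ζ²) = 12.6 rad/s, so peak time T_p = π/ω_d = 0.249 s.

T_p = 0.249 s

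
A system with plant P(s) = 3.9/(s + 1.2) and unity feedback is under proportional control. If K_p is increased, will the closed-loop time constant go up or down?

Closed-loop pole is at s = −(1.2+K_p·3.9); larger K_p moves it further left, so τ = 1/(1.2+K_p·3.9) decreases.

decrease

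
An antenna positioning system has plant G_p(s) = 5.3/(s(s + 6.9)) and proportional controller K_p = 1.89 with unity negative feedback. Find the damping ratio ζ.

The closed-loop denominator is s(s+6.9) + 1.89·5.3 = s² + 6.9s + 10.02.
Matching s² + 2ζω_n s + ω_n²: ω_n = √10.02 = 3.165 rad/s and 2ζω_n = 6.9, so ζ = 6.9/(2·3.165) = 1.09.

ζ = 1.09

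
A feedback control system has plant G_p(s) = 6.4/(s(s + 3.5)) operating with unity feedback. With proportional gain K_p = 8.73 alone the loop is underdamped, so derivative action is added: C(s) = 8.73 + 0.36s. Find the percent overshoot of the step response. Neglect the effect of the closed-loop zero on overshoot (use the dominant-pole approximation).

Forward path: (8.73 + 0.36s)·6.4/(s(s+3.5)). The closed-loop characteristic equation is s² + (3.5 + 6.4·0.36)s + 6.4·8.73 = 0.
That is s² + 5.804s + 55.87 = 0, so ω_n = 7.475 rad/s and ζ = 5.804/(2·7.475) = 0.3882.
%OS = 100·exp(−πζ/√(1−ζ²)) = 26.6%.

26.6%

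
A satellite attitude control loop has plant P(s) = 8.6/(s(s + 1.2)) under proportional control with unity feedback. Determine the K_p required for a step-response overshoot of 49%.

From %OS = 100·exp(−πζ/√(1−ζ²)) = 49%, ζ = −ln(0.49)/√(π²+ln²(0.49)) = 0.2214.
Characteristic equation s² + 1.2s + 8.6K_p = 0 gives ζ = 1.2/(2√(8.6K_p)).
Setting ζ = 0.2214: √(8.6K_p) = 1.2/(2·0.2214) = 2.71, so K_p = 7.342/8.6 = 0.854.

K_p = 0.854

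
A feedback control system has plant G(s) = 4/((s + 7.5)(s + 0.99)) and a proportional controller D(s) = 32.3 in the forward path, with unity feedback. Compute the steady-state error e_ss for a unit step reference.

0.0543

The loop is type 0. Static position error constant K_pos = D(0)·G(0) = 32.3·0.5387 = 17.4.
Steady-state error to a unit step: e_ss = 1/(1+K_pos) = 1/18.4 = 0.0543.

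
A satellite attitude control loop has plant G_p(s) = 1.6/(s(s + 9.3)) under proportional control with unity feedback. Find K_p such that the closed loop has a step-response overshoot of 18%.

K_p = 58.9

From %OS = 100·exp(−πζ/√(1−ζ²)) = 18%, ζ = −ln(0.18)/√(π²+ln²(0.18)) = 0.4791.
Characteristic equation s² + 9.3s + 1.6K_p = 0 gives ζ = 9.3/(2√(1.6K_p)).
Setting ζ = 0.4791: √(1.6K_p) = 9.3/(2·0.4791) = 9.705, so K_p = 94.2/1.6 = 58.9.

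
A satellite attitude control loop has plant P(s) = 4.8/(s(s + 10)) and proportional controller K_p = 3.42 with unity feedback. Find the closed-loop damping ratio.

The closed-loop denominator is s(s+10) + 3.42·4.8 = s² + 10s + 16.42.
So ω_n² = 16.42 ⇒ ω_n = 4.052 rad/s, and ζ = 10/(2ω_n) = 1.23.

ζ = 1.23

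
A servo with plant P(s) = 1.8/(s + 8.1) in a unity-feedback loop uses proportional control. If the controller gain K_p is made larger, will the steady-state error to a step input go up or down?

e_ss = 1/(1 + K_p·P(0)); a larger K_p raises the denominator, so e_ss decreases.

decrease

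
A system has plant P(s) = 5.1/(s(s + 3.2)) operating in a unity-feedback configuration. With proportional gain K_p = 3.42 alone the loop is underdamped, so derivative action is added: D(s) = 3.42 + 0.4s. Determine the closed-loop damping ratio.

ζ = 0.627

Forward path: (3.42 + 0.4s)·5.1/(s(s+3.2)). The closed-loop characteristic equation is s² + (3.2 + 5.1·0.4)s + 5.1·3.42 = 0.
That is s² + 5.24s + 17.44 = 0, so ω_n = 4.176 rad/s and ζ = 5.24/(2·4.176) = 0.6273.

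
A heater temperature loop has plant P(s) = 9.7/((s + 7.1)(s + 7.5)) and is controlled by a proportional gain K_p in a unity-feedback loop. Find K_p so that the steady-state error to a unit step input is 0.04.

K_p = 132

Steady-state error for a unit step on this type-0 loop is 1/(1 + K_p·P(0)).
P(0) = 0.1822. Require 1/(1 + K_p·0.1822) = 0.04, so 1 + 0.1822·K_p = 25.
K_p = (25 − 1)/0.1822 = 132.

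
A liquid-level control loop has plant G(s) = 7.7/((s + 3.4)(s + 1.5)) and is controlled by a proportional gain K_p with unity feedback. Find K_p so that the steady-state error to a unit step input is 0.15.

K_p = 3.75

Steady-state error for a unit step on this type-0 loop is 1/(1 + K_p·G(0)).
G(0) = 1.51. Require 1/(1 + K_p·1.51) = 0.15, so 1 + 1.51·K_p = 6.667.
K_p = (6.667 − 1)/1.51 = 3.75.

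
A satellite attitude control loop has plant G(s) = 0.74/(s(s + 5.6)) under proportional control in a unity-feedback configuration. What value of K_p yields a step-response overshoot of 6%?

From %OS = 100·exp(−πζ/√(1−ζ²)) = 6%, ζ = −ln(0.06)/√(π²+ln²(0.06)) = 0.6671.
Characteristic equation s² + 5.6s + 0.74K_p = 0 gives ζ = 5.6/(2√(0.74K_p)).
Setting ζ = 0.6671: √(0.74K_p) = 5.6/(2·0.6671) = 4.197, so K_p = 17.62/0.74 = 23.8.

K_p = 23.8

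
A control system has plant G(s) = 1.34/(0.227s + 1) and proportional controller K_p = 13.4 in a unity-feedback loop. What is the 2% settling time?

Closed loop: T(s) = K_p·G/(1+K_p·G) = 17.96/(0.227s + 1 + 17.96), with pole at s = −(1 + 17.96)/0.227 = −83.51.
τ = 1/83.51 = 0.01198 s, so 2% settling time ≈ 4τ = 0.0479 s.

T_s ≈ 0.0479 s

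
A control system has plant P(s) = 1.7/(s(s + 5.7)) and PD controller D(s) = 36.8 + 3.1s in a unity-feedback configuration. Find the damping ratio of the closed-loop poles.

ζ = 0.693

Forward path: (36.8 + 3.1s)·1.7/(s(s+5.7)). The closed-loop characteristic equation is s² + (5.7 + 1.7·3.1)s + 1.7·36.8 = 0.
That is s² + 10.97s + 62.56 = 0, so ω_n = 7.909 rad/s and ζ = 10.97/(2·7.909) = 0.6935.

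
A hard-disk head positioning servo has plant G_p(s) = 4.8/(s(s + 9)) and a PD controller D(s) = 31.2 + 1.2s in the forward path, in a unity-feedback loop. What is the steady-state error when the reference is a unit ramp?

0.0601

The loop has one pole at the origin (type 1). Velocity error constant K_v = lim_{s→0} s·D(s)G_p(s) = 31.2·4.8/9 = 16.64.
Steady-state error to a unit ramp: e_ss = 1/K_v = 0.0601.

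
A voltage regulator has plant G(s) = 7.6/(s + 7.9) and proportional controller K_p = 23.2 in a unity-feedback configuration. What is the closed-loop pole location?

s = -184.2

Closed-loop transfer function: T(s) = K_p·G(s)/(1 + K_p·G(s)) = 176.3/(s + 7.9 + 176.3) = 176.3/(s + 184.2).
The closed-loop pole is at s = −184.2.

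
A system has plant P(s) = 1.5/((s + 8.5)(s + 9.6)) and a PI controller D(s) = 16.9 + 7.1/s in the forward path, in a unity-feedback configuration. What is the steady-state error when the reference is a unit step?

0

The open loop D(s)P(s) has a pole at the origin (type 1), so the static position error constant is infinite and e_ss = 1/(1+∞) = 0.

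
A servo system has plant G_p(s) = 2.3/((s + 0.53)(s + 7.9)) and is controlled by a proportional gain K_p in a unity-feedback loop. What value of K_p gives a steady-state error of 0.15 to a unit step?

Steady-state error for a unit step on this type-0 loop is 1/(1 + K_p·G_p(0)).
G_p(0) = 0.5493. Require 1/(1 + K_p·0.5493) = 0.15, so 1 + 0.5493·K_p = 6.667.
K_p = (6.667 − 1)/0.5493 = 10.3.

K_p = 10.3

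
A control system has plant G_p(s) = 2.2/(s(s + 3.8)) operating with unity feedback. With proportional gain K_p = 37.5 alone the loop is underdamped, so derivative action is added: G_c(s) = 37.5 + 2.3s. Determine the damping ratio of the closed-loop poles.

ζ = 0.488

Forward path: (37.5 + 2.3s)·2.2/(s(s+3.8)). The closed-loop characteristic equation is s² + (3.8 + 2.2·2.3)s + 2.2·37.5 = 0.
That is s² + 8.86s + 82.5 = 0, so ω_n = 9.083 rad/s and ζ = 8.86/(2·9.083) = 0.4877.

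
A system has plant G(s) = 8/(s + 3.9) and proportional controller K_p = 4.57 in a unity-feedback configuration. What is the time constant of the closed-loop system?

Closed-loop transfer function: T(s) = K_p·G(s)/(1 + K_p·G(s)) = 36.56/(s + 3.9 + 36.56) = 36.56/(s + 40.46).
Time constant τ = 1/40.46 = 0.0247 s.

τ = 0.0247 s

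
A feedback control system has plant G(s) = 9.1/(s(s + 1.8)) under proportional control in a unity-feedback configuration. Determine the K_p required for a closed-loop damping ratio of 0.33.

K_p = 0.817

Closed-loop characteristic equation: s² + 1.8s + K_p·9.1 = 0.
So ω_n = √(9.1K_p) and 2ζω_n = 1.8, giving ζ = 1.8/(2√(9.1K_p)).
Setting ζ = 0.33: √(9.1K_p) = 1.8/(2·0.33) = 2.727, so K_p = 7.438/9.1 = 0.817.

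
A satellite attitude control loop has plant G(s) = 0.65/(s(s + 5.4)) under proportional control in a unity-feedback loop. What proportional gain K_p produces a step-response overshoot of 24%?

K_p = 65.6

From %OS = 100·exp(−πζ/√(1−ζ²)) = 24%, ζ = −ln(0.24)/√(π²+ln²(0.24)) = 0.4136.
Characteristic equation s² + 5.4s + 0.65K_p = 0 gives ζ = 5.4/(2√(0.65K_p)).
Setting ζ = 0.4136: √(0.65K_p) = 5.4/(2·0.4136) = 6.528, so K_p = 42.62/0.65 = 65.6.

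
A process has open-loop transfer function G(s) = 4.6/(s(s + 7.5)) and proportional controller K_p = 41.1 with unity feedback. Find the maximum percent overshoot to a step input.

Closed-loop characteristic equation: s² + 7.5s + 189.1 = 0, so ω_n = 13.75 rad/s and ζ = 7.5/(2·13.75) = 0.2727.
%OS = 100·exp(−πζ/√(1−ζ²)) = 100·exp(−π·0.2727/√0.9256) = 41%.

41%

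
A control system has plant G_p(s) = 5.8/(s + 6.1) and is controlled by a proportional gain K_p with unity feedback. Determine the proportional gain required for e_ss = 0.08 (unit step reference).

K_p = 12.1

Steady-state error for a unit step on this type-0 loop is 1/(1 + K_p·G_p(0)).
G_p(0) = 0.9508. Require 1/(1 + K_p·0.9508) = 0.08, so 1 + 0.9508·K_p = 12.5.
K_p = (12.5 − 1)/0.9508 = 12.1.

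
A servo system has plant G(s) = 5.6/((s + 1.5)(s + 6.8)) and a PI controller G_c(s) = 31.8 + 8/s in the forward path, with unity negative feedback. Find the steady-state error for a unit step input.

The open loop G_c(s)G(s) has a pole at the origin (type 1), so the static position error constant is infinite and e_ss = 1/(1+∞) = 0.

0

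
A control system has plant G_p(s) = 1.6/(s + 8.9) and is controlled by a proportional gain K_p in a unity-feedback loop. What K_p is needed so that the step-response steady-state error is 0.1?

K_p = 50.1

The loop is type 0, so e_ss(step) = 1/(1 + K_pos) with K_pos = K_p·G_p(0).
G_p(0) = 0.1798. Require 1/(1 + K_p·0.1798) = 0.1, so 1 + 0.1798·K_p = 10.
K_p = (10 − 1)/0.1798 = 50.1.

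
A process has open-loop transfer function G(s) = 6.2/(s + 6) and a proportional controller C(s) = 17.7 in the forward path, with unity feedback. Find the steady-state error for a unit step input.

0.0518

The loop is type 0. Static position error constant K_pos = C(0)·G(0) = 17.7·1.033 = 18.29.
Steady-state error to a unit step: e_ss = 1/(1+K_pos) = 1/19.29 = 0.0518.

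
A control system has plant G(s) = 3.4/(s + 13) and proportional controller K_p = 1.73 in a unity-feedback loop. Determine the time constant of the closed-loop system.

τ = 0.053 s

Closed-loop transfer function: T(s) = K_p·G(s)/(1 + K_p·G(s)) = 5.882/(s + 13 + 5.882) = 5.882/(s + 18.88).
Time constant τ = 1/18.88 = 0.053 s.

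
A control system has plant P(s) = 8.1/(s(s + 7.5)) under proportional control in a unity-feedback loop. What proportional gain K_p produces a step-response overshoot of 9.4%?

From %OS = 100·exp(−πζ/√(1−ζ²)) = 9.4%, ζ = −ln(0.094)/√(π²+ln²(0.094)) = 0.6013.
Characteristic equation s² + 7.5s + 8.1K_p = 0 gives ζ = 7.5/(2√(8.1K_p)).
Setting ζ = 0.6013: √(8.1K_p) = 7.5/(2·0.6013) = 6.236, so K_p = 38.89/8.1 = 4.8.

K_p = 4.8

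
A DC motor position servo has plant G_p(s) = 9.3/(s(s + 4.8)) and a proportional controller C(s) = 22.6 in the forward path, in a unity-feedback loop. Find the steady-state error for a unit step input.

The open loop C(s)G_p(s) has a pole at the origin (type 1), so the static position error constant is infinite and e_ss = 1/(1+∞) = 0.

0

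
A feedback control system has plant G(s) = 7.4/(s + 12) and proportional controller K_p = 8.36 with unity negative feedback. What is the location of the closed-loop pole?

Closed-loop transfer function: T(s) = K_p·G(s)/(1 + K_p·G(s)) = 61.86/(s + 12 + 61.86) = 61.86/(s + 73.86).
The closed-loop pole is at s = −73.86.

s = -73.86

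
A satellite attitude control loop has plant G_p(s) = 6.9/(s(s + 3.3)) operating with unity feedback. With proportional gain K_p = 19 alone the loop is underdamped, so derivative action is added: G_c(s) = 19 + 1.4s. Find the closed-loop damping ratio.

Forward path: (19 + 1.4s)·6.9/(s(s+3.3)). The closed-loop characteristic equation is s² + (3.3 + 6.9·1.4)s + 6.9·19 = 0.
That is s² + 12.96s + 131.1 = 0, so ω_n = 11.45 rad/s and ζ = 12.96/(2·11.45) = 0.5659.

ζ = 0.566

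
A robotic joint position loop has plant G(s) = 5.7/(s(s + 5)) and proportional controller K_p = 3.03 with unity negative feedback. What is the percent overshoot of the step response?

9.39%

Closed-loop characteristic equation: s² + 5s + 17.27 = 0, so ω_n = 4.156 rad/s and ζ = 5/(2·4.156) = 0.6016.
%OS = 100·exp(−πζ/√(1−ζ²)) = 100·exp(−π·0.6016/√0.6381) = 9.39%.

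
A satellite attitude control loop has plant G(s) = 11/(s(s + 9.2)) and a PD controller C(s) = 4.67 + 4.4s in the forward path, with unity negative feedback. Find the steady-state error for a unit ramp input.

0.179

The loop has one pole at the origin (type 1). Velocity error constant K_v = lim_{s→0} s·C(s)G(s) = 4.67·11/9.2 = 5.584.
Steady-state error to a unit ramp: e_ss = 1/K_v = 0.179.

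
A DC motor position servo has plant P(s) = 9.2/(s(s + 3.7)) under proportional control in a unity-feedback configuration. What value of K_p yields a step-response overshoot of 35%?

From %OS = 100·exp(−πζ/√(1−ζ²)) = 35%, ζ = −ln(0.35)/√(π²+ln²(0.35)) = 0.3169.
Characteristic equation s² + 3.7s + 9.2K_p = 0 gives ζ = 3.7/(2√(9.2K_p)).
Setting ζ = 0.3169: √(9.2K_p) = 3.7/(2·0.3169) = 5.837, so K_p = 34.07/9.2 = 3.7.

K_p = 3.7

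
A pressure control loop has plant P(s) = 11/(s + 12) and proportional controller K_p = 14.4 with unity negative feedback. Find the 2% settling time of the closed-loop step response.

Closed-loop transfer function: T(s) = K_p·P(s)/(1 + K_p·P(s)) = 158.4/(s + 12 + 158.4) = 158.4/(s + 170.4).
Time constant τ = 1/170.4 = 0.005869 s, so the 2% settling time is about 4τ = 0.0235 s.

T_s ≈ 0.0235 s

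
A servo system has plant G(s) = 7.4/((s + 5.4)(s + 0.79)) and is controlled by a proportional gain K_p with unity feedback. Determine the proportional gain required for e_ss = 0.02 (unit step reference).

Steady-state error for a unit step on this type-0 loop is 1/(1 + K_p·G(0)).
G(0) = 1.735. Require 1/(1 + K_p·1.735) = 0.02, so 1 + 1.735·K_p = 50.
K_p = (50 − 1)/1.735 = 28.2.

K_p = 28.2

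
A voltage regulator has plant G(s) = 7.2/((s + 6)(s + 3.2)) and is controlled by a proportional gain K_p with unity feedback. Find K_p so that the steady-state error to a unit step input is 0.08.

The loop is type 0, so e_ss(step) = 1/(1 + K_pos) with K_pos = K_p·G(0).
G(0) = 0.375. Require 1/(1 + K_p·0.375) = 0.08, so 1 + 0.375·K_p = 12.5.
K_p = (12.5 − 1)/0.375 = 30.7.

K_p = 30.7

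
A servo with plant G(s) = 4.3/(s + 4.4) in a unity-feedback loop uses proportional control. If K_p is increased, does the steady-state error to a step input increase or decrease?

decrease

The position error constant K_pos = K_p·G(0) grows with K_p, and e_ss = 1/(1+K_pos) falls.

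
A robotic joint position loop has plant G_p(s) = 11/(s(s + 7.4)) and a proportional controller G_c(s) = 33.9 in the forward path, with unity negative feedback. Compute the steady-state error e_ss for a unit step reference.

0

The open loop G_c(s)G_p(s) has a pole at the origin (type 1), so the static position error constant is infinite and e_ss = 1/(1+∞) = 0.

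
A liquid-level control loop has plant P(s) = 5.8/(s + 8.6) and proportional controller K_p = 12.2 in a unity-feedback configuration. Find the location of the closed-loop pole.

Closed-loop transfer function: T(s) = K_p·P(s)/(1 + K_p·P(s)) = 70.76/(s + 8.6 + 70.76) = 70.76/(s + 79.36).
The closed-loop pole is at s = −79.36.

s = -79.36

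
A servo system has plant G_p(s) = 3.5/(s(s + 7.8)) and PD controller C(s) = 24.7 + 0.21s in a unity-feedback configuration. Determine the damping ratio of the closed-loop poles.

ζ = 0.459

Forward path: (24.7 + 0.21s)·3.5/(s(s+7.8)). The closed-loop characteristic equation is s² + (7.8 + 3.5·0.21)s + 3.5·24.7 = 0.
That is s² + 8.535s + 86.45 = 0, so ω_n = 9.298 rad/s and ζ = 8.535/(2·9.298) = 0.459.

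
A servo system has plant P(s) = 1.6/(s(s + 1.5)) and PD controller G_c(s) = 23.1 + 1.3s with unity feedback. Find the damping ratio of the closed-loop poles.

ζ = 0.294

Forward path: (23.1 + 1.3s)·1.6/(s(s+1.5)). The closed-loop characteristic equation is s² + (1.5 + 1.6·1.3)s + 1.6·23.1 = 0.
That is s² + 3.58s + 36.96 = 0, so ω_n = 6.079 rad/s and ζ = 3.58/(2·6.079) = 0.2944.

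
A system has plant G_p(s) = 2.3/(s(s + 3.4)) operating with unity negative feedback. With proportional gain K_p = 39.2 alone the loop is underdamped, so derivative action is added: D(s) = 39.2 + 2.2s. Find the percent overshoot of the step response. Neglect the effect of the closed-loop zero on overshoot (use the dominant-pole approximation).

Forward path: (39.2 + 2.2s)·2.3/(s(s+3.4)). The closed-loop characteristic equation is s² + (3.4 + 2.3·2.2)s + 2.3·39.2 = 0.
That is s² + 8.46s + 90.16 = 0, so ω_n = 9.495 rad/s and ζ = 8.46/(2·9.495) = 0.4455.
%OS = 100·exp(−πζ/√(1−ζ²)) = 20.9%.

20.9%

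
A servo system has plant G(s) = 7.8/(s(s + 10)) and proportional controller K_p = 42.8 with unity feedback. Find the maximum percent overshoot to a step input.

40.9%

From 1 + K_pG(s) = 0: s² + 10s + 333.8 = 0 ⇒ ω_n = 18.27, ζ = 0.2737.
%OS = 100·exp(−πζ/√(1−ζ²)) = 100·exp(−π·0.2737/√0.9251) = 40.9%.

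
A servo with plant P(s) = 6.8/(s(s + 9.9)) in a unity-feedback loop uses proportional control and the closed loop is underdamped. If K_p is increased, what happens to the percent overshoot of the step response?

increase

ζ = 9.9/(2√(6.8K_p)) decreases as K_p grows; lower damping means more overshoot.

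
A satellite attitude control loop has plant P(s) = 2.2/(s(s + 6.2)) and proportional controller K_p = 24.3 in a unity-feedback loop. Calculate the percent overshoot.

23%

From 1 + K_pP(s) = 0: s² + 6.2s + 53.46 = 0 ⇒ ω_n = 7.312, ζ = 0.424.
%OS = 100·exp(−πζ/√(1−ζ²)) = 100·exp(−π·0.424/√0.8202) = 23%.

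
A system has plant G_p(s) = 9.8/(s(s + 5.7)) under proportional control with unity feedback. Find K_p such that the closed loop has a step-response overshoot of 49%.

From %OS = 100·exp(−πζ/√(1−ζ²)) = 49%, ζ = −ln(0.49)/√(π²+ln²(0.49)) = 0.2214.
Characteristic equation s² + 5.7s + 9.8K_p = 0 gives ζ = 5.7/(2√(9.8K_p)).
Setting ζ = 0.2214: √(9.8K_p) = 5.7/(2·0.2214) = 12.87, so K_p = 165.7/9.8 = 16.9.

K_p = 16.9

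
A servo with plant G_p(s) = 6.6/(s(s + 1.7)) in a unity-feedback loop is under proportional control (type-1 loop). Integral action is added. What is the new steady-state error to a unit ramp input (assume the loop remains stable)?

The integrator raises the loop to type 2, so K_v → ∞ and e_ss to a ramp is zero.

0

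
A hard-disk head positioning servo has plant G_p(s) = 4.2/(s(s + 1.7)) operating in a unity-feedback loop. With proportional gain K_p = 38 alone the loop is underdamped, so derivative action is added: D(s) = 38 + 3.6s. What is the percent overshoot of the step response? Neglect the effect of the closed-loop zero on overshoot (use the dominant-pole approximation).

6.07%

Forward path: (38 + 3.6s)·4.2/(s(s+1.7)). The closed-loop characteristic equation is s² + (1.7 + 4.2·3.6)s + 4.2·38 = 0.
That is s² + 16.82s + 159.6 = 0, so ω_n = 12.63 rad/s and ζ = 16.82/(2·12.63) = 0.6657.
%OS = 100·exp(−πζ/√(1−ζ²)) = 6.07%.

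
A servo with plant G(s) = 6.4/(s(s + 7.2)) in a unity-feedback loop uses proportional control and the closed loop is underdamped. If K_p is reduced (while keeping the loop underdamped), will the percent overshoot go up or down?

ζ = 7.2/(2√(6.4K_p)) rises as K_p falls; higher damping means less overshoot.

decrease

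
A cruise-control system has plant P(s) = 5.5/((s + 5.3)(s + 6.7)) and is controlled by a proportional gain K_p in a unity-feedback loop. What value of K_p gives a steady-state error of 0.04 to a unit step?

K_p = 155

For a type-0 loop with proportional control, e_ss = 1/(1 + K_p·P(0)).
P(0) = 0.1549. Require 1/(1 + K_p·0.1549) = 0.04, so 1 + 0.1549·K_p = 25.
K_p = (25 − 1)/0.1549 = 155.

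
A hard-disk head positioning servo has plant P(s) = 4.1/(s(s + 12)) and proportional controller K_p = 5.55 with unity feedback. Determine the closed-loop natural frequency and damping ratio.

The closed-loop denominator is s(s+12) + 5.55·4.1 = s² + 12s + 22.75.
So ω_n² = 22.75 ⇒ ω_n = 4.77 rad/s, and ζ = 12/(2ω_n) = 1.26.

ω_n = 4.77 rad/s, ζ = 1.26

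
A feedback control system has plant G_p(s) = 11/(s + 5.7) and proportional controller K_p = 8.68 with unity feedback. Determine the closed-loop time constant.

Closed-loop transfer function: T(s) = K_p·G_p(s)/(1 + K_p·G_p(s)) = 95.48/(s + 5.7 + 95.48) = 95.48/(s + 101.2).
Time constant τ = 1/101.2 = 0.00988 s.

τ = 0.00988 s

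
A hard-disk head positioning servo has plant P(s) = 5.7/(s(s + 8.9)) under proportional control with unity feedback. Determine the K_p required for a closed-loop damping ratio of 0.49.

K_p = 14.5

Closed-loop characteristic equation: s² + 8.9s + K_p·5.7 = 0.
So ω_n = √(5.7K_p) and 2ζω_n = 8.9, giving ζ = 8.9/(2√(5.7K_p)).
Setting ζ = 0.49: √(5.7K_p) = 8.9/(2·0.49) = 9.082, so K_p = 82.48/5.7 = 14.5.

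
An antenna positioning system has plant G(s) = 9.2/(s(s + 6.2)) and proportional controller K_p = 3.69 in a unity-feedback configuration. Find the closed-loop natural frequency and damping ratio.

ω_n = 5.83 rad/s, ζ = 0.532

With unity feedback the closed-loop characteristic equation is s² + 6.2s + 3.69·9.2 = s² + 6.2s + 33.95 = 0.
Matching s² + 2ζω_n s + ω_n²: ω_n = √33.95 = 5.826 rad/s and 2ζω_n = 6.2, so ζ = 6.2/(2·5.826) = 0.532.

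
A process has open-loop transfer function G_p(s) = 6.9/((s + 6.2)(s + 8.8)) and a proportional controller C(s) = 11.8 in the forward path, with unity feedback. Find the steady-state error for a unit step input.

0.401

The loop is type 0. Static position error constant K_pos = C(0)·G_p(0) = 11.8·0.1265 = 1.492.
Steady-state error to a unit step: e_ss = 1/(1+K_pos) = 1/2.492 = 0.401.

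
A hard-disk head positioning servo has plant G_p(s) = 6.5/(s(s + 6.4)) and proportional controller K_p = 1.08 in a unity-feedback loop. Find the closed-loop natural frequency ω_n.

ω_n = 2.65 rad/s

The closed-loop denominator is s(s+6.4) + 1.08·6.5 = s² + 6.4s + 7.02.
So ω_n² = 7.02 ⇒ ω_n = 2.65 rad/s, and ζ = 6.4/(2ω_n) = 1.21.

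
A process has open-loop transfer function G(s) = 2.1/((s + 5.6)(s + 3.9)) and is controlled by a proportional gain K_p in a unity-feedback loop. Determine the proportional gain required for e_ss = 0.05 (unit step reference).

K_p = 198

For a type-0 loop with proportional control, e_ss = 1/(1 + K_p·G(0)).
G(0) = 0.09615. Require 1/(1 + K_p·0.09615) = 0.05, so 1 + 0.09615·K_p = 20.
K_p = (20 − 1)/0.09615 = 198.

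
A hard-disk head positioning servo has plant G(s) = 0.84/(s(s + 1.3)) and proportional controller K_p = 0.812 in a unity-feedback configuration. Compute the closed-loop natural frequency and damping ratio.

ω_n = 0.826 rad/s, ζ = 0.787

1 + K_p·G(s) = 0 gives s² + 1.3s + 0.6821 = 0.
Matching s² + 2ζω_n s + ω_n²: ω_n = √0.6821 = 0.8259 rad/s and 2ζω_n = 1.3, so ζ = 1.3/(2·0.8259) = 0.787.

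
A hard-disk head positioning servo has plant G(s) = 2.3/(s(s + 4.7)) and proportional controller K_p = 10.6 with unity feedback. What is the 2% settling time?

From 1 + K_pG(s) = 0: s² + 4.7s + 24.38 = 0 ⇒ ω_n = 4.938, ζ = 0.4759.
2% settling time T_s ≈ 4/(ζω_n) = 4/2.35 = 1.7 s.

T_s ≈ 1.7 s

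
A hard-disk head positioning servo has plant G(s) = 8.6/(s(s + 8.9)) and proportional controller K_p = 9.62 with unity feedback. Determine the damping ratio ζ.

ζ = 0.489

With unity feedback the closed-loop characteristic equation is s² + 8.9s + 9.62·8.6 = s² + 8.9s + 82.73 = 0.
So ω_n² = 82.73 ⇒ ω_n = 9.096 rad/s, and ζ = 8.9/(2ω_n) = 0.489.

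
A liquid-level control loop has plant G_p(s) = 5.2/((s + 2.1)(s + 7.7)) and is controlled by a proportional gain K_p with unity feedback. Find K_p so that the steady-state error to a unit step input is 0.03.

K_p = 101

The loop is type 0, so e_ss(step) = 1/(1 + K_pos) with K_pos = K_p·G_p(0).
G_p(0) = 0.3216. Require 1/(1 + K_p·0.3216) = 0.03, so 1 + 0.3216·K_p = 33.33.
K_p = (33.33 − 1)/0.3216 = 101.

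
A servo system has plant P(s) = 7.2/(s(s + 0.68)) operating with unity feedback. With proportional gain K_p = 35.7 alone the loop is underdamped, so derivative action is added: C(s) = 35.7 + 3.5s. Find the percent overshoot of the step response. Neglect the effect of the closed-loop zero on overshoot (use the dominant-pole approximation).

Forward path: (35.7 + 3.5s)·7.2/(s(s+0.68)). The closed-loop characteristic equation is s² + (0.68 + 7.2·3.5)s + 7.2·35.7 = 0.
That is s² + 25.88s + 257 = 0, so ω_n = 16.03 rad/s and ζ = 25.88/(2·16.03) = 0.8071.
%OS = 100·exp(−πζ/√(1−ζ²)) = 1.36%.

1.36%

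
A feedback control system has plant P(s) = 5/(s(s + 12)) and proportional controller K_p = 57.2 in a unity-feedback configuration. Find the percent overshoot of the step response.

Closed-loop characteristic equation: s² + 12s + 286 = 0, so ω_n = 16.91 rad/s and ζ = 12/(2·16.91) = 0.3548.
%OS = 100·exp(−πζ/√(1−ζ²)) = 100·exp(−π·0.3548/√0.8741) = 30.4%.

30.4%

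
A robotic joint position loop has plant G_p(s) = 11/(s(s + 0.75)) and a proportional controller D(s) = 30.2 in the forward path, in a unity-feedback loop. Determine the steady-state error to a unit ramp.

The loop has one pole at the origin (type 1). Velocity error constant K_v = lim_{s→0} s·D(s)G_p(s) = 30.2·11/0.75 = 442.9.
Steady-state error to a unit ramp: e_ss = 1/K_v = 0.00226.

0.00226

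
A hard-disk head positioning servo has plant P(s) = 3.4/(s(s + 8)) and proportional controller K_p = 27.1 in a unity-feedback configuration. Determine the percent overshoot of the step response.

23.7%

From 1 + K_pP(s) = 0: s² + 8s + 92.14 = 0 ⇒ ω_n = 9.599, ζ = 0.4167.
%OS = 100·exp(−πζ/√(1−ζ²)) = 100·exp(−π·0.4167/√0.8264) = 23.7%.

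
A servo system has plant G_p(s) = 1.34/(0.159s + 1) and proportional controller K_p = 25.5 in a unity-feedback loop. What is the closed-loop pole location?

s = -221.2

Closed loop: T(s) = K_p·G_p/(1+K_p·G_p) = 34.17/(0.159s + 1 + 34.17), with pole at s = −(1 + 34.17)/0.159 = −221.2.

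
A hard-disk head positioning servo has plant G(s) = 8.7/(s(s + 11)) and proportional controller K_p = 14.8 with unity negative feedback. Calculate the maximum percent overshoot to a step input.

The closed-loop denominator s² + 11s + 128.8 gives ω_n = √128.8 = 11.35 and ζ = 11/(2ω_n) = 0.4847.
%OS = 100·exp(−πζ/√(1−ζ²)) = 100·exp(−π·0.4847/√0.7651) = 17.5%.

17.5%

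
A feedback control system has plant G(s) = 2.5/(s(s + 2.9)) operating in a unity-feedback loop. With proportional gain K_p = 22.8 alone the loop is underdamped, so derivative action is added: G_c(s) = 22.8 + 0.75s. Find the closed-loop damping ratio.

ζ = 0.316

Forward path: (22.8 + 0.75s)·2.5/(s(s+2.9)). The closed-loop characteristic equation is s² + (2.9 + 2.5·0.75)s + 2.5·22.8 = 0.
That is s² + 4.775s + 57 = 0, so ω_n = 7.55 rad/s and ζ = 4.775/(2·7.55) = 0.3162.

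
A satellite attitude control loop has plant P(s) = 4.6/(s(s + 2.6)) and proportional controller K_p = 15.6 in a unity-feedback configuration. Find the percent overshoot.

The closed-loop denominator s² + 2.6s + 71.76 gives ω_n = √71.76 = 8.471 and ζ = 2.6/(2ω_n) = 0.1535.
%OS = 100·exp(−πζ/√(1−ζ²)) = 100·exp(−π·0.1535/√0.9764) = 61.4%.

61.4%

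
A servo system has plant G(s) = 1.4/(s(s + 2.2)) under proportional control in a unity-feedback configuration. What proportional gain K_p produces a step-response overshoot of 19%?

From %OS = 100·exp(−πζ/√(1−ζ²)) = 19%, ζ = −ln(0.19)/√(π²+ln²(0.19)) = 0.4673.
Characteristic equation s² + 2.2s + 1.4K_p = 0 gives ζ = 2.2/(2√(1.4K_p)).
Setting ζ = 0.4673: √(1.4K_p) = 2.2/(2·0.4673) = 2.354, so K_p = 5.54/1.4 = 3.96.

K_p = 3.96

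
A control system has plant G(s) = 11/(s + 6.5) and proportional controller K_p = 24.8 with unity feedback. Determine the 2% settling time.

T_s ≈ 0.0143 s

Closed-loop transfer function: T(s) = K_p·G(s)/(1 + K_p·G(s)) = 272.8/(s + 6.5 + 272.8) = 272.8/(s + 279.3).
Time constant τ = 1/279.3 = 0.00358 s, so the 2% settling time is about 4τ = 0.0143 s.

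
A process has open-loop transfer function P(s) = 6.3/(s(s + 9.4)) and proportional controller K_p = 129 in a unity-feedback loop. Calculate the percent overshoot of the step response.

The closed-loop denominator s² + 9.4s + 812.7 gives ω_n = √812.7 = 28.51 and ζ = 9.4/(2ω_n) = 0.1649.
%OS = 100·exp(−πζ/√(1−ζ²)) = 100·exp(−π·0.1649/√0.9728) = 59.1%.

59.1%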